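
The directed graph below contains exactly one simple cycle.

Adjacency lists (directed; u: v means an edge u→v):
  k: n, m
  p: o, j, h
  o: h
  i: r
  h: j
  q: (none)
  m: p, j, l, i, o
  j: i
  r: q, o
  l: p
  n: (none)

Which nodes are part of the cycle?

DFS with gray/black marking from i:
i gray
  r gray
    q gray
    q black
    o gray
      h gray
        j gray
          j→i: i is gray → back edge
Back edge closes the cycle i → r → o → h → j → i; its vertices are {h, i, j, o, r}.

h, i, j, o, r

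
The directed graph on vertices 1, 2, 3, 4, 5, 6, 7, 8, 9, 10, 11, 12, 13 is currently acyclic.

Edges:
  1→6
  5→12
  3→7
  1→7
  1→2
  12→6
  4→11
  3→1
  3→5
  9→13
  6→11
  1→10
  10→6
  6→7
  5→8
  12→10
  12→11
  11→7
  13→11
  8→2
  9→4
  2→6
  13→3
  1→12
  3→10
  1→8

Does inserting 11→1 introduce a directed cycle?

Adding 11→1 creates a cycle iff 1 can already reach 11.
Path from 1: 1 → 6 → 11.
So 1 → … → 11 → 1 is a cycle.

Yes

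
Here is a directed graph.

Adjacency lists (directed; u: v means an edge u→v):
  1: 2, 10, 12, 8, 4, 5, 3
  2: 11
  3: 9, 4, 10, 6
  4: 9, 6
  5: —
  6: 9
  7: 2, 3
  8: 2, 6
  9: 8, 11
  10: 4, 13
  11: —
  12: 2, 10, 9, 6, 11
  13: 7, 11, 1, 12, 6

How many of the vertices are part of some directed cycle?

9

A vertex is on a directed cycle iff it belongs to a strongly connected component of size ≥ 2 (or has a self-loop).
The vertices on cycles are {1, 3, 6, 7, 8, 9, 10, 12, 13} — 9 in total.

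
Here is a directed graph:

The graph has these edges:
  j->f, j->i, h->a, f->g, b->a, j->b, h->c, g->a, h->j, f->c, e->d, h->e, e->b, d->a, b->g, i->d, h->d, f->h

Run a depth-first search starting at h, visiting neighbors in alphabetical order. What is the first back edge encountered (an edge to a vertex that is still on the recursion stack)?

DFS from h (visiting neighbors in alphabetical order); mark gray on enter, black on exit:
h gray
  a gray
  a black
  c gray
  c black
  d gray
    d→a: a black — skip
  d black
  e gray
    b gray
      b→a: a black — skip
      g gray
        g→a: a black — skip
      g black
    b black
    e→d: d black — skip
  e black
  j gray
    j→b: b black — skip
    f gray
      f→c: c black — skip
      f→g: g black — skip
      f→h: h is gray → back edge
First back edge: f → h.

f->h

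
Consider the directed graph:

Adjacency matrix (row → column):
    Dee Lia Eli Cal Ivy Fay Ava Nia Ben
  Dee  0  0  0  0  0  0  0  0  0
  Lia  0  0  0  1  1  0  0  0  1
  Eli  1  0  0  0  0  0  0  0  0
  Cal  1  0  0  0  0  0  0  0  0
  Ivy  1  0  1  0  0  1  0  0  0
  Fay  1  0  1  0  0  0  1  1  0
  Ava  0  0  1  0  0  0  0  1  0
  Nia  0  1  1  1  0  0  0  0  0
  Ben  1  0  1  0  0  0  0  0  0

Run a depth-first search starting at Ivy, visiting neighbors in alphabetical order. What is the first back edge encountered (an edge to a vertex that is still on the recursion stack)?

DFS from Ivy (visiting neighbors in alphabetical order); mark gray on enter, black on exit:
Ivy gray
  Dee gray
  Dee black
  Eli gray
    Eli→Dee: Dee black — skip
  Eli black
  Fay gray
    Ava gray
      Ava→Eli: Eli black — skip
      Nia gray
        Cal gray
          Cal→Dee: Dee black — skip
        Cal black
        Nia→Eli: Eli black — skip
        Lia gray
          Ben gray
            Ben→Dee: Dee black — skip
            Ben→Eli: Eli black — skip
          Ben black
          Lia→Cal: Cal black — skip
          Lia→Ivy: Ivy is gray → back edge
First back edge: Lia → Ivy.

Lia->Ivy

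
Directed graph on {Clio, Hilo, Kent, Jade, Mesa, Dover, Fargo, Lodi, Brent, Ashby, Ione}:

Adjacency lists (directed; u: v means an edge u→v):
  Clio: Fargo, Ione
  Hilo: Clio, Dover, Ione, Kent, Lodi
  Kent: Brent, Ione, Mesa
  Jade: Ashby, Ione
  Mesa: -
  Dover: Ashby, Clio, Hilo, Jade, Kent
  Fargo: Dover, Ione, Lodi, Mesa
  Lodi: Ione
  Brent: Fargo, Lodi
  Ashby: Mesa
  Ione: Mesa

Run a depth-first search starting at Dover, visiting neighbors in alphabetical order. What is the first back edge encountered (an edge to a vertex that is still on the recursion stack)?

DFS from Dover (visiting neighbors in alphabetical order); mark gray on enter, black on exit:
Dover gray
  Ashby gray
    Mesa gray
    Mesa black
  Ashby black
  Clio gray
    Fargo gray
      Fargo→Dover: Dover is gray → back edge
First back edge: Fargo → Dover.

Fargo→Dover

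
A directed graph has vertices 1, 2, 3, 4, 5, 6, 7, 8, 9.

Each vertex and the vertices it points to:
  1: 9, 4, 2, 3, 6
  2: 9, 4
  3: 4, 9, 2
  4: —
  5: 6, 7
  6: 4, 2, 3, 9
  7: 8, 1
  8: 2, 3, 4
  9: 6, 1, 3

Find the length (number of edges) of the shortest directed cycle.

2

For each vertex v, BFS finds the shortest path from v back to v.
The shortest such closed walk is 1 → 9 → 1, length 2.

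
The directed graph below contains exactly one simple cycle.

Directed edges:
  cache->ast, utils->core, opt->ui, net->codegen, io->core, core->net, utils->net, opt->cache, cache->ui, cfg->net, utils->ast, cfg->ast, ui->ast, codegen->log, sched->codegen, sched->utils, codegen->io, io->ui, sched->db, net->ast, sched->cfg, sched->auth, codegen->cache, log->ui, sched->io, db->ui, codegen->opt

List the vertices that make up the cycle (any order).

DFS with gray/black marking from codegen:
codegen gray
  io gray
    core gray
      net gray
        net→codegen: codegen is gray → back edge
Back edge closes the cycle codegen → io → core → net → codegen; its vertices are {io, net, core, codegen}.

io, net, core, codegen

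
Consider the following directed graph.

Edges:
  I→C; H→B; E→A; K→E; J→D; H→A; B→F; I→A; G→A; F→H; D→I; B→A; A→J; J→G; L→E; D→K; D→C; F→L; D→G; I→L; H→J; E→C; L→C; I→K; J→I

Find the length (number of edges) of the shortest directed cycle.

3

For each vertex v, BFS finds the shortest path from v back to v.
The shortest such closed walk is H → B → F → H, length 3.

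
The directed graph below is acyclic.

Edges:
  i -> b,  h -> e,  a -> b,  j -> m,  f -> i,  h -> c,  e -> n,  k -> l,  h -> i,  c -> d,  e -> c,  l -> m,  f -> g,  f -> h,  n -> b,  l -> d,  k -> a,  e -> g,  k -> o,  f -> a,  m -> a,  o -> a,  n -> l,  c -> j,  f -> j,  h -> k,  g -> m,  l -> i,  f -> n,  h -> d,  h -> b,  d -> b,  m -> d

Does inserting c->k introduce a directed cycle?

Adding c→k creates a cycle iff k can already reach c.
Explore from k: no path reaches c. The graph stays acyclic.

No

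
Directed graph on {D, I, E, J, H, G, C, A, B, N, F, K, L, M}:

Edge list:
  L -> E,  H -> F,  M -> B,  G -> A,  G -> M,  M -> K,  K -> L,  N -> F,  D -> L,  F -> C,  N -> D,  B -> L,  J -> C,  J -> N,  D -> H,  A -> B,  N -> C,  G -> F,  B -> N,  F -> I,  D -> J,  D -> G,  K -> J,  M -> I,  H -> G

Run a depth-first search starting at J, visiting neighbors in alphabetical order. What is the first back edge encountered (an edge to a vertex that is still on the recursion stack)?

B→N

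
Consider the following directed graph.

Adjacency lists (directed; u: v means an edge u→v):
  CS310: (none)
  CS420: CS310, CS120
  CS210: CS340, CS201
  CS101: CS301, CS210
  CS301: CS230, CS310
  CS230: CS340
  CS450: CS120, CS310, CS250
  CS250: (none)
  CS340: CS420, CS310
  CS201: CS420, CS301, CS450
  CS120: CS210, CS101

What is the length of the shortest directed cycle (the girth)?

For each vertex v, BFS finds the shortest path from v back to v.
The shortest such closed walk is CS450 → CS120 → CS210 → CS201 → CS450, length 4.

4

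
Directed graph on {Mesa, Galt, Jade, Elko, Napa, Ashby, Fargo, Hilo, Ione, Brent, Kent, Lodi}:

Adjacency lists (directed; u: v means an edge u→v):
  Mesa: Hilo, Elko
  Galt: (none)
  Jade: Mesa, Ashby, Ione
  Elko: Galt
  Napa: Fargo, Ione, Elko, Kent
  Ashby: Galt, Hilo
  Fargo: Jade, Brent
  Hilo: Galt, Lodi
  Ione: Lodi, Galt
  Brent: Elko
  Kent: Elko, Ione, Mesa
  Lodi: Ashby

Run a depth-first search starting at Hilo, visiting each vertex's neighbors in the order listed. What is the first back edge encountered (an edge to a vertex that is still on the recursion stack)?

DFS from Hilo (visiting each vertex's neighbors in the order listed); mark gray on enter, black on exit:
Hilo gray
  Galt gray
  Galt black
  Lodi gray
    Ashby gray
      Ashby→Galt: Galt black — skip
      Ashby→Hilo: Hilo is gray → back edge
First back edge: Ashby → Hilo.

Ashby->Hilo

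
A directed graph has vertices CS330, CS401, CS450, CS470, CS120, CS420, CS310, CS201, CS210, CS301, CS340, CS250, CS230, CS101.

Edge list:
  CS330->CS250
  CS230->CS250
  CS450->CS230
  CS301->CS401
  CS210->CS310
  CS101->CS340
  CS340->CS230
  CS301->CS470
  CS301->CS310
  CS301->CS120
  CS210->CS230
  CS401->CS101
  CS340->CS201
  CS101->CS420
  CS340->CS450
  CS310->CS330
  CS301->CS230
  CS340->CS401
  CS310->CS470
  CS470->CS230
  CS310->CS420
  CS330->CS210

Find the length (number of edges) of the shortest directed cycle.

For each vertex v, BFS finds the shortest path from v back to v.
The shortest such closed walk is CS310 → CS330 → CS210 → CS310, length 3.

3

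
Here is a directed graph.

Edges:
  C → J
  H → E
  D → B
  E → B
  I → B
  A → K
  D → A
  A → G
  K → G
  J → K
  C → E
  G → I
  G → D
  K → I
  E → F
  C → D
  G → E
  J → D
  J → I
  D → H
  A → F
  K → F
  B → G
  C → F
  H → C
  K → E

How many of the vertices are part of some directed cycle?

A vertex is on a directed cycle iff it belongs to a strongly connected component of size ≥ 2 (or has a self-loop).
The vertices on cycles are {A, B, C, D, E, G, H, I, J, K} — 10 in total.

10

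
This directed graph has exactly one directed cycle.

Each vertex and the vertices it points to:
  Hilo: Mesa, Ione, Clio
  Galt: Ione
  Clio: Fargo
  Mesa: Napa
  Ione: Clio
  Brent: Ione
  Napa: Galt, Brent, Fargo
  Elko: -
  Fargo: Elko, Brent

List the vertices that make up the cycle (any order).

DFS with gray/black marking from Brent:
Brent gray
  Ione gray
    Clio gray
      Fargo gray
        Elko gray
        Elko black
        Fargo→Brent: Brent is gray → back edge
Back edge closes the cycle Brent → Ione → Clio → Fargo → Brent; its vertices are {Clio, Ione, Brent, Fargo}.

Clio, Ione, Brent, Fargo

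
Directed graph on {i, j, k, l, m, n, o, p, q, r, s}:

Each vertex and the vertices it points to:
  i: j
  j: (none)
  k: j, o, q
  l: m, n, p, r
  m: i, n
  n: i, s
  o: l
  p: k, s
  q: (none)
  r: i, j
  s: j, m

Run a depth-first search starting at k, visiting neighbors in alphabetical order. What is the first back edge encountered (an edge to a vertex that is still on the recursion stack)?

s→m

DFS from k (visiting neighbors in alphabetical order); mark gray on enter, black on exit:
k gray
  j gray
  j black
  o gray
    l gray
      m gray
        i gray
          i→j: j black — skip
        i black
        n gray
          n→i: i black — skip
          s gray
            s→j: j black — skip
            s→m: m is gray → back edge
First back edge: s → m.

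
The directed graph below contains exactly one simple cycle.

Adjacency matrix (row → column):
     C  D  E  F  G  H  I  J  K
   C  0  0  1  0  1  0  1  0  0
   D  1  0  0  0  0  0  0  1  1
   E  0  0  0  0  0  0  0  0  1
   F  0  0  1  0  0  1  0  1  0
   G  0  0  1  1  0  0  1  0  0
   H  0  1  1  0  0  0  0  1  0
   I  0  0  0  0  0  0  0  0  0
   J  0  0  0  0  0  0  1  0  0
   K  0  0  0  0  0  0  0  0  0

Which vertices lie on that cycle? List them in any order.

C, D, F, G, H

DFS with gray/black marking from D:
D gray
  J gray
    I gray
    I black
  J black
  C gray
    E gray
      K gray
      K black
    E black
    C→I: I black — skip
    G gray
      F gray
        H gray
          H→J: J black — skip
          H→E: E black — skip
          H→D: D is gray → back edge
Back edge closes the cycle D → C → G → F → H → D; its vertices are {C, D, F, G, H}.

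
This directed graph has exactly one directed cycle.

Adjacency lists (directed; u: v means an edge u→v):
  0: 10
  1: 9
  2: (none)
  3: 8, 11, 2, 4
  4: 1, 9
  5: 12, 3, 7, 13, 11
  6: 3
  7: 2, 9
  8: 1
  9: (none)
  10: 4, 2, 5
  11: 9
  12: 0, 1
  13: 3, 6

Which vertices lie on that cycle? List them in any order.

0, 5, 10, 12

DFS with gray/black marking from 5:
5 gray
  12 gray
    0 gray
      10 gray
        4 gray
          1 gray
            9 gray
            9 black
          1 black
          4→9: 9 black — skip
        4 black
        2 gray
        2 black
        10→5: 5 is gray → back edge
Back edge closes the cycle 5 → 12 → 0 → 10 → 5; its vertices are {0, 5, 10, 12}.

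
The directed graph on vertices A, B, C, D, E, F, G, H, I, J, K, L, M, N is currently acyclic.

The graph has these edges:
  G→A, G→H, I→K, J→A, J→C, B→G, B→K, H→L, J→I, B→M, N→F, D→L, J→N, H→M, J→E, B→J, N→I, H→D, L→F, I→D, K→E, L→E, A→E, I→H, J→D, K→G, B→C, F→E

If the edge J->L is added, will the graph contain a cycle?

Adding J→L creates a cycle iff L can already reach J.
Explore from L: no path reaches J. The graph stays acyclic.

No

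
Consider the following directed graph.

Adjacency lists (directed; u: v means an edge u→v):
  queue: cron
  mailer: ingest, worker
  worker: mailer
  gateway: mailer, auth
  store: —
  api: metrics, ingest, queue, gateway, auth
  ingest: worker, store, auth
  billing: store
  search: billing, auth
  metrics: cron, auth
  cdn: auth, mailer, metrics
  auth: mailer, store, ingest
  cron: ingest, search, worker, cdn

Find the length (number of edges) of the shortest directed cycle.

For each vertex v, BFS finds the shortest path from v back to v.
The shortest such closed walk is ingest → auth → ingest, length 2.

2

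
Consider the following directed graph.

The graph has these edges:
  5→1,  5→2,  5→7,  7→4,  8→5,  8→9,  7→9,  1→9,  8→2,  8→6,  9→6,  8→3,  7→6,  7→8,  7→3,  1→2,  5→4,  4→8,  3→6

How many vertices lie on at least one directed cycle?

4

A vertex is on a directed cycle iff it belongs to a strongly connected component of size ≥ 2 (or has a self-loop).
The vertices on cycles are {4, 5, 7, 8} — 4 in total.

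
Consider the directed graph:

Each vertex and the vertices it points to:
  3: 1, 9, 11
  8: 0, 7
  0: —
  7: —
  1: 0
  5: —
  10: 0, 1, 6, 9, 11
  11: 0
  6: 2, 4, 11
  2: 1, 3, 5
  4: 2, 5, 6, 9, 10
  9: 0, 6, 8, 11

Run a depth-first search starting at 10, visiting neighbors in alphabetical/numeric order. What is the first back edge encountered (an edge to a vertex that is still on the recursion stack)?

DFS from 10 (visiting neighbors in alphabetical/numeric order); mark gray on enter, black on exit:
10 gray
  0 gray
  0 black
  1 gray
    1→0: 0 black — skip
  1 black
  6 gray
    2 gray
      2→1: 1 black — skip
      3 gray
        3→1: 1 black — skip
        9 gray
          9→0: 0 black — skip
          9→6: 6 is gray → back edge
First back edge: 9 → 6.

9→6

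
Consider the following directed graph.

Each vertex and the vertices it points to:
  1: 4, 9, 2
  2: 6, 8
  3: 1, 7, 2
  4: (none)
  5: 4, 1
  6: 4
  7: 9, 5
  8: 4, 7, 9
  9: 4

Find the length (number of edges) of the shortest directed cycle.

5

For each vertex v, BFS finds the shortest path from v back to v.
The shortest such closed walk is 2 → 8 → 7 → 5 → 1 → 2, length 5.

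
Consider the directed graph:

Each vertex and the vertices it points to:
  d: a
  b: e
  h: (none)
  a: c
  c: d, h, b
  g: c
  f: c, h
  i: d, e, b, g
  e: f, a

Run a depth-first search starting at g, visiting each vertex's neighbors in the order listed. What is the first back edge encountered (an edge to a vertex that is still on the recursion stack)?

a→c

DFS from g (visiting each vertex's neighbors in the order listed); mark gray on enter, black on exit:
g gray
  c gray
    d gray
      a gray
        a→c: c is gray → back edge
First back edge: a → c.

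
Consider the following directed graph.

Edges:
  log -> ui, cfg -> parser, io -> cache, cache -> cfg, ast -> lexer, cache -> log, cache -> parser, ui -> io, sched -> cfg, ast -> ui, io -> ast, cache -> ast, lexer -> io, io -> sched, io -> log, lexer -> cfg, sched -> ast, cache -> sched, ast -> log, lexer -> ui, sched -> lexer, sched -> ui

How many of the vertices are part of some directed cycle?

A vertex is on a directed cycle iff it belongs to a strongly connected component of size ≥ 2 (or has a self-loop).
The vertices on cycles are {io, ui, ast, log, cache, lexer, sched} — 7 in total.

7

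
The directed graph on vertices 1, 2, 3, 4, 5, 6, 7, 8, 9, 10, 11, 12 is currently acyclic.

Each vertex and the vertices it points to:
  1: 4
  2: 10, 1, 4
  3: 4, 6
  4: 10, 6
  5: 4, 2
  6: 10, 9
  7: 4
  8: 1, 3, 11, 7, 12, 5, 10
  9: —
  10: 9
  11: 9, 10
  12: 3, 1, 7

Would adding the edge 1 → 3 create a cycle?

Adding 1→3 creates a cycle iff 3 can already reach 1.
Explore from 3: no path reaches 1. The graph stays acyclic.

No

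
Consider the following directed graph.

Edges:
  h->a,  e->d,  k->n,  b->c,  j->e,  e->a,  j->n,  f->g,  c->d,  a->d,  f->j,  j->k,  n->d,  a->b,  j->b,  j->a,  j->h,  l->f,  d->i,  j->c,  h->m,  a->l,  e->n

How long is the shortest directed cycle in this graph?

4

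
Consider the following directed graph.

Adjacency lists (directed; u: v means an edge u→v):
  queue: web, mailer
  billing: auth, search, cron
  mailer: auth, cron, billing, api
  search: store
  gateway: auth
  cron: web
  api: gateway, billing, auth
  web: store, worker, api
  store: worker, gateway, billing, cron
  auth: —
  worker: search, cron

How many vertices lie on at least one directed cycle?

A vertex is on a directed cycle iff it belongs to a strongly connected component of size ≥ 2 (or has a self-loop).
The vertices on cycles are {api, web, cron, store, search, worker, billing} — 7 in total.

7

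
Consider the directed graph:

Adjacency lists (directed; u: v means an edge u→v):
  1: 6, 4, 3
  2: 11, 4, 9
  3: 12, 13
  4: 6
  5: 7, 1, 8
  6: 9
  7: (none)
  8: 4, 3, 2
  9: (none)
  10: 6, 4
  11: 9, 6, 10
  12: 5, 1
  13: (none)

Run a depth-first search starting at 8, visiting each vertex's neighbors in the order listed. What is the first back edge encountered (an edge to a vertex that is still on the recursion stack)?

DFS from 8 (visiting each vertex's neighbors in the order listed); mark gray on enter, black on exit:
8 gray
  4 gray
    6 gray
      9 gray
      9 black
    6 black
  4 black
  3 gray
    12 gray
      5 gray
        7 gray
        7 black
        1 gray
          1→6: 6 black — skip
          1→4: 4 black — skip
          1→3: 3 is gray → back edge
First back edge: 1 → 3.

1->3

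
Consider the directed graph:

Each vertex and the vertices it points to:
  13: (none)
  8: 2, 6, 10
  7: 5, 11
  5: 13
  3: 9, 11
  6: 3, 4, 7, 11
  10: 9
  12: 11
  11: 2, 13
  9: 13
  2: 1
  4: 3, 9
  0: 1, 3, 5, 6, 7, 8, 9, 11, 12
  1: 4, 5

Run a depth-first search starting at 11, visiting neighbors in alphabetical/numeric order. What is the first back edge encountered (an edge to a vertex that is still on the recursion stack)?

DFS from 11 (visiting neighbors in alphabetical/numeric order); mark gray on enter, black on exit:
11 gray
  2 gray
    1 gray
      4 gray
        3 gray
          9 gray
            13 gray
            13 black
          9 black
          3→11: 11 is gray → back edge
First back edge: 3 → 11.

3->11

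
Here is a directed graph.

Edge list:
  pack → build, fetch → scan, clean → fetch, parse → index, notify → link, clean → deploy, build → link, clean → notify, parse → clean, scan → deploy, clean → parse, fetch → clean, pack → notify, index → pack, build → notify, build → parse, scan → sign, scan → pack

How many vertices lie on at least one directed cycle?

7

A vertex is on a directed cycle iff it belongs to a strongly connected component of size ≥ 2 (or has a self-loop).
The vertices on cycles are {pack, scan, build, clean, fetch, index, parse} — 7 in total.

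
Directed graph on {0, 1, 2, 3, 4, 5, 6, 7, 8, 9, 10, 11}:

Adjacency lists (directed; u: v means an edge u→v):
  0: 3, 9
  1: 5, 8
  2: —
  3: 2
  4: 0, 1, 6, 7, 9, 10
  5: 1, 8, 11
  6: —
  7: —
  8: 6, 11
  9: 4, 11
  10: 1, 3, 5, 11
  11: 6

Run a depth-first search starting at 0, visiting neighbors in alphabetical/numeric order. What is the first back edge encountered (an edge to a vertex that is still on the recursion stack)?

4→0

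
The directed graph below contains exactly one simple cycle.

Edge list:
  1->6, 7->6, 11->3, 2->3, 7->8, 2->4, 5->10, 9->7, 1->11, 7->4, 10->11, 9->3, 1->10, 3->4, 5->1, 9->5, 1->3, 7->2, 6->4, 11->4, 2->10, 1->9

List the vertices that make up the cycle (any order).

1, 5, 9

DFS with gray/black marking from 5:
5 gray
  10 gray
    11 gray
      3 gray
        4 gray
        4 black
      3 black
      11→4: 4 black — skip
    11 black
  10 black
  1 gray
    1→11: 11 black — skip
    1→3: 3 black — skip
    9 gray
      9→3: 3 black — skip
      9→5: 5 is gray → back edge
Back edge closes the cycle 5 → 1 → 9 → 5; its vertices are {1, 5, 9}.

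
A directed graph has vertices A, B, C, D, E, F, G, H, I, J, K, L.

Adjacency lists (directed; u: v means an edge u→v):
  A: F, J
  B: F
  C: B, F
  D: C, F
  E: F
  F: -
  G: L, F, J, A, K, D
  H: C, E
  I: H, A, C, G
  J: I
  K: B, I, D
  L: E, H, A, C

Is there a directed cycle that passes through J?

J is on a cycle iff J can reach itself via ≥1 edge.
J → I → A → J — yes.

Yes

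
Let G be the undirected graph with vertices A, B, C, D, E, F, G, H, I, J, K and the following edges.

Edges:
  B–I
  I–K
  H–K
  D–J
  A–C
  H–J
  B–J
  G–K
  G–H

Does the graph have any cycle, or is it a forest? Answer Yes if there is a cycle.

Yes

DFS, tracking each vertex's parent; an edge to a visited non-parent vertex closes a cycle.
Start from D:
visit D (parent –)
  visit J (parent D)
    visit B (parent J)
      visit I (parent B)
        I–B: parent, skip
        visit K (parent I)
          visit G (parent K)
            visit H (parent G)
              H–J: J visited and ≠ parent → cycle
Cycle: J – B – I – K – G – H – J.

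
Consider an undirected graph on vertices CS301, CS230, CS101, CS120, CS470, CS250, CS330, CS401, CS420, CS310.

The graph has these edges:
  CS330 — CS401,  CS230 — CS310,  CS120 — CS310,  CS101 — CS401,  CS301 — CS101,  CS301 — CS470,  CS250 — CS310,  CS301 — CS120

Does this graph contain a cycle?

No

DFS, tracking each vertex's parent; an edge to a visited non-parent vertex closes a cycle.
Start from CS101:
visit CS101 (parent –)
  visit CS301 (parent CS101)
    visit CS470 (parent CS301)
      CS470–CS301: parent, skip
    visit CS120 (parent CS301)
      visit CS310 (parent CS120)
        CS310–CS120: parent, skip
        visit CS230 (parent CS310)
          CS230–CS310: parent, skip
        visit CS250 (parent CS310)
          CS250–CS310: parent, skip
      CS120–CS301: parent, skip
    CS301–CS101: parent, skip
  visit CS401 (parent CS101)
    CS401–CS101: parent, skip
    visit CS330 (parent CS401)
      CS330–CS401: parent, skip
visit CS420 (parent –)
No non-parent visited neighbor found — the graph is a forest.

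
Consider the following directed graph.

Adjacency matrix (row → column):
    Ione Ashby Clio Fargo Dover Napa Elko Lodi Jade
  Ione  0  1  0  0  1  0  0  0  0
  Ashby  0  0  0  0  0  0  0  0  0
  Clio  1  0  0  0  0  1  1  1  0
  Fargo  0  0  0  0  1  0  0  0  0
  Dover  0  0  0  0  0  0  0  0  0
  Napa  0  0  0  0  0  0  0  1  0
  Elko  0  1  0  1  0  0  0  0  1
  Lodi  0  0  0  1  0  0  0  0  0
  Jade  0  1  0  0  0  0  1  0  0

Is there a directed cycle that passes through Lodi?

No

Lodi lies on a cycle iff there is a path from Lodi back to itself.
Exploring from Lodi, it never reaches itself; equivalently, its strongly connected component is a singleton.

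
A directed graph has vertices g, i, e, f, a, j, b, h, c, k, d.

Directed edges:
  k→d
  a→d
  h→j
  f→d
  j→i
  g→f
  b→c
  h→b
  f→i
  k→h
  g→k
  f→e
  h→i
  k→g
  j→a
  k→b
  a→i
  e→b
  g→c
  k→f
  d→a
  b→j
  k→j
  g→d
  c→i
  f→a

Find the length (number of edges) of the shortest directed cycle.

2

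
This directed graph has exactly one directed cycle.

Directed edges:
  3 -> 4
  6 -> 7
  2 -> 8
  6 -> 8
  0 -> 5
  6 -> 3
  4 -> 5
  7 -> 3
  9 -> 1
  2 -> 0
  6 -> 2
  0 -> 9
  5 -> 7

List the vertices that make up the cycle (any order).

DFS with gray/black marking from 7:
7 gray
  3 gray
    4 gray
      5 gray
        5→7: 7 is gray → back edge
Back edge closes the cycle 7 → 3 → 4 → 5 → 7; its vertices are {3, 4, 5, 7}.

3, 4, 5, 7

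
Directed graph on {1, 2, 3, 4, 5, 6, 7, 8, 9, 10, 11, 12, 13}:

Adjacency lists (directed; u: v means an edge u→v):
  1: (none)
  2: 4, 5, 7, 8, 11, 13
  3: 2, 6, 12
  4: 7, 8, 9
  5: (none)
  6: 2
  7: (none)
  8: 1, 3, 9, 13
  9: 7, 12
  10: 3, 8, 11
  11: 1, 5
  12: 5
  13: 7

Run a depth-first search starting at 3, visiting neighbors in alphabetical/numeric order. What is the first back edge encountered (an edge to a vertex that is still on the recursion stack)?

8->3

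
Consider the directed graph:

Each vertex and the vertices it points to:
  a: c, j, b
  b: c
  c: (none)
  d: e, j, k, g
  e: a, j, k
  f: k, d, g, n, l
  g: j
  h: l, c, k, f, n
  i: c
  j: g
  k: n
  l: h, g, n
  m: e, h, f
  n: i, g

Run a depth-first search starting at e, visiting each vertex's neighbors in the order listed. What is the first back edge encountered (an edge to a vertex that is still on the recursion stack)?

DFS from e (visiting each vertex's neighbors in the order listed); mark gray on enter, black on exit:
e gray
  a gray
    c gray
    c black
    j gray
      g gray
        g→j: j is gray → back edge
First back edge: g → j.

g->j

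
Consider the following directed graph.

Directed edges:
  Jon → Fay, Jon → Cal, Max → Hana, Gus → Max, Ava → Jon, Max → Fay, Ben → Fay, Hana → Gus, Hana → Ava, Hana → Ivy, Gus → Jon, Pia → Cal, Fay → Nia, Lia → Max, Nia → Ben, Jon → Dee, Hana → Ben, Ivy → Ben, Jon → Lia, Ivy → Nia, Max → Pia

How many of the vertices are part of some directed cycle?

A vertex is on a directed cycle iff it belongs to a strongly connected component of size ≥ 2 (or has a self-loop).
The vertices on cycles are {Ava, Ben, Fay, Gus, Jon, Lia, Max, Nia, Hana} — 9 in total.

9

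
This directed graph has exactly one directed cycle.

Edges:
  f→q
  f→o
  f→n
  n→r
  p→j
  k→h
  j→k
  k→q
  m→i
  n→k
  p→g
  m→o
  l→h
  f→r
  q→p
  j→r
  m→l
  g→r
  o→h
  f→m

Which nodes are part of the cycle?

DFS with gray/black marking from q:
q gray
  p gray
    g gray
      r gray
      r black
    g black
    j gray
      j→r: r black — skip
      k gray
        k→q: q is gray → back edge
Back edge closes the cycle q → p → j → k → q; its vertices are {j, k, p, q}.

j, k, p, q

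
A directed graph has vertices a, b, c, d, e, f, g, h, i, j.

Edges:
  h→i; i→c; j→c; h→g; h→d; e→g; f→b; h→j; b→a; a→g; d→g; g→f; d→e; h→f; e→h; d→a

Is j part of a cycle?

j lies on a cycle iff there is a path from j back to itself.
Exploring from j, it never reaches itself; equivalently, its strongly connected component is a singleton.

No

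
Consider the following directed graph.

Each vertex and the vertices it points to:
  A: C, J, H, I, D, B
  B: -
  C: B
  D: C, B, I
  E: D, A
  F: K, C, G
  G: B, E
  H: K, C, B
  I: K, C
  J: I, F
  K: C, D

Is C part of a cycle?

No

C lies on a cycle iff there is a path from C back to itself.
Exploring from C, it never reaches itself; equivalently, its strongly connected component is a singleton.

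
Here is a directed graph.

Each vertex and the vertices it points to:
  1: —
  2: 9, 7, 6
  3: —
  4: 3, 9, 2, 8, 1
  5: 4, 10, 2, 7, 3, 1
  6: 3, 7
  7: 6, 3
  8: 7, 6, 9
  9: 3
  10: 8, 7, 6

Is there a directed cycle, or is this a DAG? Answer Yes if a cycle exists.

DFS with white/gray/black marking, starting from 9:
9 gray
  3 gray
  3 black
9 black
1 gray
1 black
2 gray
  2→9: 9 black — skip
  7 gray
    6 gray
      6→3: 3 black — skip
      6→7: 7 is gray → back edge
Back edge found, so a cycle exists: 7 → 6 → 7.

Yes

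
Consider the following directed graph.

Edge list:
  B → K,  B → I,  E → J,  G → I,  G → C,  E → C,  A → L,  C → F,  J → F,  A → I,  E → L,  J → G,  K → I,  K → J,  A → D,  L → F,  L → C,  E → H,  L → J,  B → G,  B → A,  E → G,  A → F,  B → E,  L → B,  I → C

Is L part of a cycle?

L is on a cycle iff L can reach itself via ≥1 edge.
L → B → A → L — yes.

Yes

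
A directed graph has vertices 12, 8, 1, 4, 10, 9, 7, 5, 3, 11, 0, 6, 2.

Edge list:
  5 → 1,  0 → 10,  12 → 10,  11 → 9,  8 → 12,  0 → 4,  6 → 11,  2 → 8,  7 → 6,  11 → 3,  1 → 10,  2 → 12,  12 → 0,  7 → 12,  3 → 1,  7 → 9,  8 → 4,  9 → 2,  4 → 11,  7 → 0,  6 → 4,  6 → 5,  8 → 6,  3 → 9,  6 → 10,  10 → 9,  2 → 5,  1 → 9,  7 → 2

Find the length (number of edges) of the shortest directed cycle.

4

For each vertex v, BFS finds the shortest path from v back to v.
The shortest such closed walk is 2 → 12 → 10 → 9 → 2, length 4.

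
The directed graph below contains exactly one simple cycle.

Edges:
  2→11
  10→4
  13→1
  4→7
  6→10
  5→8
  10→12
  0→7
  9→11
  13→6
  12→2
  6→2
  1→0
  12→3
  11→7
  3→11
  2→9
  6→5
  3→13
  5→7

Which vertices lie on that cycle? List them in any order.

3, 6, 10, 12, 13

DFS with gray/black marking from 13:
13 gray
  6 gray
    10 gray
      4 gray
        7 gray
        7 black
      4 black
      12 gray
        3 gray
          3→13: 13 is gray → back edge
Back edge closes the cycle 13 → 6 → 10 → 12 → 3 → 13; its vertices are {3, 6, 10, 12, 13}.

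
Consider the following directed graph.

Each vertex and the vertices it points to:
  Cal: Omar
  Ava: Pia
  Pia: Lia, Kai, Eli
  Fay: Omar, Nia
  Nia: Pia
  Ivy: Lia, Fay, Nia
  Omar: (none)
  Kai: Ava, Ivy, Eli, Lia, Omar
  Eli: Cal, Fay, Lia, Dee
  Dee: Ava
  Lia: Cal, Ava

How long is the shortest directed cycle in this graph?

3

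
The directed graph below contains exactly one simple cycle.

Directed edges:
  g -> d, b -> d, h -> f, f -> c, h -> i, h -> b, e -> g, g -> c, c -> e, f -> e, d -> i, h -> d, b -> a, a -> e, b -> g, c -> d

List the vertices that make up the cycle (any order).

c, e, g

DFS with gray/black marking from c:
c gray
  d gray
    i gray
    i black
  d black
  e gray
    g gray
      g→d: d black — skip
      g→c: c is gray → back edge
Back edge closes the cycle c → e → g → c; its vertices are {c, e, g}.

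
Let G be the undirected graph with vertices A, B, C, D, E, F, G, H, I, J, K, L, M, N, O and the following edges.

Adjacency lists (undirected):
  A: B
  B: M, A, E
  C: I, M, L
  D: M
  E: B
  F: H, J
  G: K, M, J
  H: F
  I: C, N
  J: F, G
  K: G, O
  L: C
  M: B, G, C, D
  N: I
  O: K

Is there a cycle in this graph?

No

DFS, tracking each vertex's parent; an edge to a visited non-parent vertex closes a cycle.
Start from H:
visit H (parent –)
  visit F (parent H)
    F–H: parent, skip
    visit J (parent F)
      J–F: parent, skip
      visit G (parent J)
        visit K (parent G)
          K–G: parent, skip
          visit O (parent K)
            O–K: parent, skip
        visit M (parent G)
          visit B (parent M)
            B–M: parent, skip
            visit A (parent B)
              A–B: parent, skip
            visit E (parent B)
              E–B: parent, skip
          M–G: parent, skip
          visit C (parent M)
            visit I (parent C)
              I–C: parent, skip
              visit N (parent I)
                N–I: parent, skip
            C–M: parent, skip
            visit L (parent C)
              L–C: parent, skip
          visit D (parent M)
            D–M: parent, skip
        G–J: parent, skip
No non-parent visited neighbor found — the graph is a forest.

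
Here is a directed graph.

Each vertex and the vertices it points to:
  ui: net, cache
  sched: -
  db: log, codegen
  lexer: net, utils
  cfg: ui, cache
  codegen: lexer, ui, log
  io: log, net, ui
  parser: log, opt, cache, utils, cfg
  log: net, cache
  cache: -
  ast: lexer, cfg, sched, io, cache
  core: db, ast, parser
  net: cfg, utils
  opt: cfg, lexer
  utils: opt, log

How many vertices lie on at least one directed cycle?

A vertex is on a directed cycle iff it belongs to a strongly connected component of size ≥ 2 (or has a self-loop).
The vertices on cycles are {ui, cfg, log, net, opt, lexer, utils} — 7 in total.

7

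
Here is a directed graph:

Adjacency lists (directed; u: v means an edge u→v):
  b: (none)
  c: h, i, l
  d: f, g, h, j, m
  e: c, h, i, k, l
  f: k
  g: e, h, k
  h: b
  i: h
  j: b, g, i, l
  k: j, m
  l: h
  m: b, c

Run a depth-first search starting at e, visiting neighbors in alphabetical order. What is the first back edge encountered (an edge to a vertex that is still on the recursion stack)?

g->e

DFS from e (visiting neighbors in alphabetical order); mark gray on enter, black on exit:
e gray
  c gray
    h gray
      b gray
      b black
    h black
    i gray
      i→h: h black — skip
    i black
    l gray
      l→h: h black — skip
    l black
  c black
  e→h: h black — skip
  e→i: i black — skip
  k gray
    j gray
      j→b: b black — skip
      g gray
        g→e: e is gray → back edge
First back edge: g → e.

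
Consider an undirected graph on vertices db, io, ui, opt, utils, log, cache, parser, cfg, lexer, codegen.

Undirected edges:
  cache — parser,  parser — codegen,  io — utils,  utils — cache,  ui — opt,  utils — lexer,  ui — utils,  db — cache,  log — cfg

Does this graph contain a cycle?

No

DFS, tracking each vertex's parent; an edge to a visited non-parent vertex closes a cycle.
Start from ui:
visit ui (parent –)
  visit utils (parent ui)
    utils–ui: parent, skip
    visit lexer (parent utils)
      lexer–utils: parent, skip
    visit io (parent utils)
      io–utils: parent, skip
    visit cache (parent utils)
      visit parser (parent cache)
        visit codegen (parent parser)
          codegen–parser: parent, skip
        parser–cache: parent, skip
      cache–utils: parent, skip
      visit db (parent cache)
        db–cache: parent, skip
  visit opt (parent ui)
    opt–ui: parent, skip
visit log (parent –)
  visit cfg (parent log)
    cfg–log: parent, skip
No non-parent visited neighbor found — the graph is a forest.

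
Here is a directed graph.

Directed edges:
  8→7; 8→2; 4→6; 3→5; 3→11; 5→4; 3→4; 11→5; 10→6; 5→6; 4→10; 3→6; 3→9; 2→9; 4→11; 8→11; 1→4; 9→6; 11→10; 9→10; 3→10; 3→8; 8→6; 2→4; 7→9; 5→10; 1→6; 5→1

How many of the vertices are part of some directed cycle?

4

A vertex is on a directed cycle iff it belongs to a strongly connected component of size ≥ 2 (or has a self-loop).
The vertices on cycles are {1, 4, 5, 11} — 4 in total.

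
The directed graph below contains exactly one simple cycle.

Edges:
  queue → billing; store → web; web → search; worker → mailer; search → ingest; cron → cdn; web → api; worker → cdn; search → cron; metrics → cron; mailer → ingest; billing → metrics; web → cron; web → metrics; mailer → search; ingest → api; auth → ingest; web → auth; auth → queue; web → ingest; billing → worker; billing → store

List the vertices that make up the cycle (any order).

web, auth, queue, store, billing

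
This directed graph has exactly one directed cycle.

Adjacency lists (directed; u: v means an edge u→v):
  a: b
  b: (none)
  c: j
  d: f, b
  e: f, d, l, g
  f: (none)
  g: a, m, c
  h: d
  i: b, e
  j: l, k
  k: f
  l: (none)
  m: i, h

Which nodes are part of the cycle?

e, g, i, m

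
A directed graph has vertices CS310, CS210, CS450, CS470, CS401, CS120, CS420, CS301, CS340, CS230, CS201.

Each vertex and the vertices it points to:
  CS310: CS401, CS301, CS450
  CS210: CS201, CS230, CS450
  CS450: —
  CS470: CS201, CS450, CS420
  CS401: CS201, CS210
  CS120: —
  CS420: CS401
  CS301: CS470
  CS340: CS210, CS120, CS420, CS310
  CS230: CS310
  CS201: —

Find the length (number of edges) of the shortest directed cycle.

4

For each vertex v, BFS finds the shortest path from v back to v.
The shortest such closed walk is CS310 → CS401 → CS210 → CS230 → CS310, length 4.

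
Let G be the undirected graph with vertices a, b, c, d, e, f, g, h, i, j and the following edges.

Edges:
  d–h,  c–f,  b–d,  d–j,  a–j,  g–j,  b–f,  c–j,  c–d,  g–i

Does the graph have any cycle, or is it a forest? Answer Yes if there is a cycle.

Yes

DFS, tracking each vertex's parent; an edge to a visited non-parent vertex closes a cycle.
Start from d:
visit d (parent –)
  visit b (parent d)
    visit f (parent b)
      visit c (parent f)
        c–d: d visited and ≠ parent → cycle
Cycle: d – b – f – c – d.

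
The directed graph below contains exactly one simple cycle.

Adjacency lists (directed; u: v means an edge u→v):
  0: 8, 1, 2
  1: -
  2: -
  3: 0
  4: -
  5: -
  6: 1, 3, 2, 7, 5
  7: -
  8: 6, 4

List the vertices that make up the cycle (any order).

DFS with gray/black marking from 6:
6 gray
  1 gray
  1 black
  3 gray
    0 gray
      8 gray
        8→6: 6 is gray → back edge
Back edge closes the cycle 6 → 3 → 0 → 8 → 6; its vertices are {0, 3, 6, 8}.

0, 3, 6, 8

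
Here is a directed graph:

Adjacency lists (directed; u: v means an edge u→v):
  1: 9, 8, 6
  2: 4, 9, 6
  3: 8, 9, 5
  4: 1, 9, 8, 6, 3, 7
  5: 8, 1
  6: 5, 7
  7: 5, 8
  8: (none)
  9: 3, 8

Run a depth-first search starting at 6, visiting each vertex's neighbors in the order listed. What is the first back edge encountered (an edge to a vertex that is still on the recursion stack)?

3->9

DFS from 6 (visiting each vertex's neighbors in the order listed); mark gray on enter, black on exit:
6 gray
  5 gray
    8 gray
    8 black
    1 gray
      9 gray
        3 gray
          3→8: 8 black — skip
          3→9: 9 is gray → back edge
First back edge: 3 → 9.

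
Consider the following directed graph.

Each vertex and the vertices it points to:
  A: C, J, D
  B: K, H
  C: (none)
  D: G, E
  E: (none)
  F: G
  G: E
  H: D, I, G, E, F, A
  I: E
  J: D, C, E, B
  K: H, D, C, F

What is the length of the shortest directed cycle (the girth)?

4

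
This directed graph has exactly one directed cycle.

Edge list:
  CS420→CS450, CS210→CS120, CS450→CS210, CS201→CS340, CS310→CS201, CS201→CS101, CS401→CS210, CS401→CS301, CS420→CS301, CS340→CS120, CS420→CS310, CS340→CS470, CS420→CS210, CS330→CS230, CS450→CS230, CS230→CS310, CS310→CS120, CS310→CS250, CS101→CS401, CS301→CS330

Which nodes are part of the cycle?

CS101, CS201, CS230, CS301, CS310, CS330, CS401

DFS with gray/black marking from CS310:
CS310 gray
  CS250 gray
  CS250 black
  CS201 gray
    CS101 gray
      CS401 gray
        CS210 gray
          CS120 gray
          CS120 black
        CS210 black
        CS301 gray
          CS330 gray
            CS230 gray
              CS230→CS310: CS310 is gray → back edge
Back edge closes the cycle CS310 → CS201 → CS101 → CS401 → CS301 → CS330 → CS230 → CS310; its vertices are {CS101, CS201, CS230, CS301, CS310, CS330, CS401}.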